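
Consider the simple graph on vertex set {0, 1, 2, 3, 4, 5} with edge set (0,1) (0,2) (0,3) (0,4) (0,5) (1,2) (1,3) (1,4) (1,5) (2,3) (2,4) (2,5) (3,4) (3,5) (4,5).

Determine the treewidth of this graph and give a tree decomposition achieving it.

With just one bag of size 6, the width is 6 − 1 = 5, so tw(G) ≤ 5. Conversely, {0, 1, 2, 3, 4, 5} is a clique of size 6, and the vertices of any clique must share a bag in every tree decomposition; so some bag has ≥ 6 vertices and tw(G) ≥ 5. The upper and lower bounds meet at 5, so that is the treewidth.

Treewidth 5.
Bags: B1 = {0, 1, 2, 3, 4, 5}
Tree: (single bag)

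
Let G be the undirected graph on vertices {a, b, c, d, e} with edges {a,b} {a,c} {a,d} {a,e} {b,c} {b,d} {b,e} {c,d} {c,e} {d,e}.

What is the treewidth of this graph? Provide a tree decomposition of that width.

Treewidth 4.
One such decomposition:
Bags: B1 = {a, b, c, d, e}
Tree: (single bag)

A single bag containing all 5 vertices is trivially a valid decomposition of width 4. For the lower bound, the 5 vertices {a, b, c, d, e} are pairwise adjacent, and any tree decomposition puts a clique entirely inside one bag — forcing width ≥ 4. Hence tw(G) = 4 exactly.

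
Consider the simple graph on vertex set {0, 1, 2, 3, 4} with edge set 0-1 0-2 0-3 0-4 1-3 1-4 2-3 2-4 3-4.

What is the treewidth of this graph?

A width-3 tree decomposition is:
Bags: B1 = {0, 2, 3, 4}  B2 = {0, 1, 3, 4}
Tree: B1–B2
Every bag has size at most 4, so the width is 4 − 1 = 3 and tw(G) ≤ 3. Conversely, {0, 1, 3, 4} is a clique of size 4, and the vertices of any clique must share a bag in every tree decomposition; so some bag has ≥ 4 vertices and tw(G) ≥ 3. Therefore the treewidth is 3.

3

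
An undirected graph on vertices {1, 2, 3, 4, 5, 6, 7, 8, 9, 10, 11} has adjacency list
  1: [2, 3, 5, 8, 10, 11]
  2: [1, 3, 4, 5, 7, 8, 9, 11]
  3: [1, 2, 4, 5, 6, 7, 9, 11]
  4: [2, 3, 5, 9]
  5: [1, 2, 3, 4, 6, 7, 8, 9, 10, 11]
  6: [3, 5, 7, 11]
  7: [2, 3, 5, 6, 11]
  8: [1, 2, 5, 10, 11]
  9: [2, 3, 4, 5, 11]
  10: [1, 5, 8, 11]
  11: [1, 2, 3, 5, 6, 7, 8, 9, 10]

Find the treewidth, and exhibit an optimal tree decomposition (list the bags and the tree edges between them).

Every bag has size at most 5, so the width is 5 − 1 = 4 and tw(G) ≤ 4. For the lower bound, the 5 vertices {1, 2, 5, 8, 11} are pairwise adjacent, and any tree decomposition puts a clique entirely inside one bag — forcing width ≥ 4. Combining the bounds, tw(G) = 4.

Treewidth 4.
Bags: B1 = {2, 3, 5, 7, 11}  B2 = {1, 2, 3, 5, 11}  B3 = {3, 5, 6, 7, 11}  B4 = {2, 3, 5, 9, 11}  B5 = {2, 3, 4, 5, 9}  B6 = {1, 2, 5, 8, 11}  B7 = {1, 5, 8, 10, 11}
Tree: B1–B2, B1–B3, B2–B4, B4–B5, B2–B6, B6–B7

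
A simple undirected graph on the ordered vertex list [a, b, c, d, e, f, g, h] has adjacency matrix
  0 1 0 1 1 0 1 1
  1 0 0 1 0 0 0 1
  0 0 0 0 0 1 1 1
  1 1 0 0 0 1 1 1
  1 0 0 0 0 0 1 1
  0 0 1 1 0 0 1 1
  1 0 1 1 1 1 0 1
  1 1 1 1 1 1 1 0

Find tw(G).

3

A width-3 tree decomposition is:
Bags: B1 = {d, f, g, h}  B2 = {a, d, g, h}  B3 = {a, b, d, h}  B4 = {a, e, g, h}  B5 = {c, f, g, h}
Tree: B1–B2, B2–B3, B2–B4, B1–B5
Each bag holds 4 vertices, so the decomposition has width 3, which upper-bounds the treewidth. For the lower bound, the 4 vertices {d, f, g, h} are pairwise adjacent, and any tree decomposition puts a clique entirely inside one bag — forcing width ≥ 3. Therefore the treewidth is 3.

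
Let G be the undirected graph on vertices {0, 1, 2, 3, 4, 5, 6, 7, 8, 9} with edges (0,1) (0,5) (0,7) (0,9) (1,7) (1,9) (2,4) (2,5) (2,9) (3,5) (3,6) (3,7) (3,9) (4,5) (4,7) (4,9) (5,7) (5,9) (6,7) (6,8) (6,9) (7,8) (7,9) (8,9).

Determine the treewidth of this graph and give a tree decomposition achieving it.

Treewidth 3.
One optimal decomposition is:
Bags: B1 = {3, 5, 7, 9}  B2 = {3, 6, 7, 9}  B3 = {0, 5, 7, 9}  B4 = {0, 1, 7, 9}  B5 = {4, 5, 7, 9}  B6 = {2, 4, 5, 9}  B7 = {6, 7, 8, 9}
Tree: B1–B2, B1–B3, B3–B4, B3–B5, B5–B6, B2–B7

Each bag holds 4 vertices, so the decomposition has width 3, which upper-bounds the treewidth. Conversely, {2, 4, 5, 9} is a clique of size 4, and the vertices of any clique must share a bag in every tree decomposition; so some bag has ≥ 4 vertices and tw(G) ≥ 3. The upper and lower bounds meet at 3, so that is the treewidth.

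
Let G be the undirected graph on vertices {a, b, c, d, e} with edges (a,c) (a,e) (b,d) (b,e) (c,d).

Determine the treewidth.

2

A width-2 tree decomposition is:
Bags: B1 = {a, b, e}  B2 = {a, b, c}  B3 = {b, c, d}
Tree: B1–B2, B2–B3
Each bag holds 3 vertices, so the decomposition has width 2, which upper-bounds the treewidth. For the lower bound, G contains the cycle b–e–a–c–d–b, so G is not a forest; only forests have treewidth ≤ 1, hence tw(G) ≥ 2. Therefore the treewidth is 2.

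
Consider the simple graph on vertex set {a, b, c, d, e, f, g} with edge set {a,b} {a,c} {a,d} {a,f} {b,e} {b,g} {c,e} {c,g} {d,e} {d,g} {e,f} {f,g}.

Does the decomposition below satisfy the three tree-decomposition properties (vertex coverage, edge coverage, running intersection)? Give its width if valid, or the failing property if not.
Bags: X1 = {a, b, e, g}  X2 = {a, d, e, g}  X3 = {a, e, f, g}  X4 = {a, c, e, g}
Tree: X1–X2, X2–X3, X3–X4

Yes; width 3.

Vertex coverage: the bags together contain {a, b, c, d, e, f, g}, the full vertex set. Edge coverage: each edge of G has both endpoints in at least one bag. Running intersection: for every vertex, the bags containing it form a connected subtree. All three properties hold, so this is a valid tree decomposition of width max|bag| − 1 = 3, and hence tw(G) ≤ 3.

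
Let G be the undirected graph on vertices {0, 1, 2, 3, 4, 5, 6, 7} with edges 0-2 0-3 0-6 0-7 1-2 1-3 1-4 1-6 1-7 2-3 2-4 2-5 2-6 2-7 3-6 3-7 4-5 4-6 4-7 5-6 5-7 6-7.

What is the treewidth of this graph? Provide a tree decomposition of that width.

Treewidth 4.
Bags: B1 = {1, 2, 4, 6, 7}  B2 = {1, 2, 3, 6, 7}  B3 = {0, 2, 3, 6, 7}  B4 = {2, 4, 5, 6, 7}
Tree: B1–B2, B2–B3, B1–B4

Each bag holds 5 vertices, so the decomposition has width 4, which upper-bounds the treewidth. For the lower bound, the 5 vertices {0, 2, 3, 6, 7} are pairwise adjacent, and any tree decomposition puts a clique entirely inside one bag — forcing width ≥ 4. Hence tw(G) = 4 exactly.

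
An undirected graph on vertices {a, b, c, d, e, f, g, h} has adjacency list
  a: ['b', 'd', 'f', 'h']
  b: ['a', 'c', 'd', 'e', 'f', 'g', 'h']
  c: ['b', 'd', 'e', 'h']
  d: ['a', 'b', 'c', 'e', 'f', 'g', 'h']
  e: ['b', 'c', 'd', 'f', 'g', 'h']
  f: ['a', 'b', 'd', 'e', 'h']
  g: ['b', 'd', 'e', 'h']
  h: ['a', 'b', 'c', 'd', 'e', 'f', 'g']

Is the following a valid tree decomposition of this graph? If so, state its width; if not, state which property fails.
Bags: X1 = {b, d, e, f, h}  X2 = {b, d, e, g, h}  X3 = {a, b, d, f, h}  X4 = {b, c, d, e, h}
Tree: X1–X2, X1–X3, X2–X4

Every vertex of G appears in some bag (union = {a, b, c, d, e, f, g, h}); every edge is covered by a bag; and for each vertex v the set of bags containing v is connected in the bag tree. The decomposition is therefore valid. The largest bag has 5 vertices, so the width is 4.

Yes; width 4.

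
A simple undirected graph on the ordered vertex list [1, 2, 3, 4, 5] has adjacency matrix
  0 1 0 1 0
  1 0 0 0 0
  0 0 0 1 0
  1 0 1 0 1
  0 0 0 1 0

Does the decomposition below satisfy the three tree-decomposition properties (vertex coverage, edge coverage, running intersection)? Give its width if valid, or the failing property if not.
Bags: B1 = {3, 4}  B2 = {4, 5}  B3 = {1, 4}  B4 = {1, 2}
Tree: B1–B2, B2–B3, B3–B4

Yes; width 1.

Checking the three conditions: (i) the bags cover all of {1, 2, 3, 4, 5}; (ii) for each edge, some bag contains both endpoints; (iii) the bags containing any fixed vertex form a subtree. All hold, so the decomposition is valid with width 2 − 1 = 1.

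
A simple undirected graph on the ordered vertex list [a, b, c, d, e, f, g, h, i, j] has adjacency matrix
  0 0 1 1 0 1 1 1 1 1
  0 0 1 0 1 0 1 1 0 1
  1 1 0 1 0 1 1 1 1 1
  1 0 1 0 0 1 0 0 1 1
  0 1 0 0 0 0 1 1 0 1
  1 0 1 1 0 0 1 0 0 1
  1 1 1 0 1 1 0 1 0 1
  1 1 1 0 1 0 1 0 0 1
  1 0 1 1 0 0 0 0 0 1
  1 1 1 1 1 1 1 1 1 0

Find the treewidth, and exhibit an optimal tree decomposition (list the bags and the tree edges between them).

Every bag has size at most 5, so the width is 5 − 1 = 4 and tw(G) ≤ 4. On the other hand G contains the 5-clique {b, e, g, h, j}. A clique must lie in a single bag of any decomposition, so no decomposition can have width below 4. The upper and lower bounds meet at 4, so that is the treewidth.

Treewidth 4.
One optimal decomposition is:
Bags: B1 = {a, c, g, h, j}  B2 = {b, c, g, h, j}  B3 = {b, e, g, h, j}  B4 = {a, c, f, g, j}  B5 = {a, c, d, f, j}  B6 = {a, c, d, i, j}
Tree: B1–B2, B2–B3, B1–B4, B4–B5, B5–B6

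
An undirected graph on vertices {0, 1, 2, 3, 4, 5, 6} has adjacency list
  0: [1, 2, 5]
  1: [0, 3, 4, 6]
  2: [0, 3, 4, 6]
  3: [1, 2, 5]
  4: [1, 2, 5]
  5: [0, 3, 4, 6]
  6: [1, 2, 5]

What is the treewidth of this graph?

A width-3 tree decomposition is:
Bags: B1 = {1, 2, 4, 5}  B2 = {0, 1, 2, 5}  B3 = {1, 2, 5, 6}  B4 = {1, 2, 3, 5}
Tree: B1–B2, B2–B3, B3–B4
The largest bag has 4 vertices, giving width 3; this decomposition certifies tw(G) ≤ 3. For the lower bound: the 4 vertex sets {2,4}, {0,5}, {1}, {6} are disjoint, each induces a connected subgraph, and every pair is joined by at least one edge of G. Contracting each set to a single vertex therefore yields K_{4} as a minor, and since treewidth is minor-monotone, tw(G) ≥ tw(K_{4}) = 3. Therefore the treewidth is 3.

3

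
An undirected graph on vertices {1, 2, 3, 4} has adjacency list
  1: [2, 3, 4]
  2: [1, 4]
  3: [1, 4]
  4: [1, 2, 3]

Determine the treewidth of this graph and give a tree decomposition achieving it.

Every bag has size at most 3, so the width is 3 − 1 = 2 and tw(G) ≤ 2. On the other hand G contains the 3-clique {1, 2, 4}. A clique must lie in a single bag of any decomposition, so no decomposition can have width below 2. Combining the bounds, tw(G) = 2.

Treewidth 2.
One such decomposition:
Bags: B1 = {1, 2, 4}  B2 = {1, 3, 4}
Tree: B1–B2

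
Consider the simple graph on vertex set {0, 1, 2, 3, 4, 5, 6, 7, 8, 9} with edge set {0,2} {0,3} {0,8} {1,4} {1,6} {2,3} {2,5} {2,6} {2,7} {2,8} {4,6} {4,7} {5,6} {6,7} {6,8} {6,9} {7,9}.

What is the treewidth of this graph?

2

A width-2 tree decomposition is:
Bags: B1 = {6, 7, 9}  B2 = {4, 6, 7}  B3 = {2, 6, 7}  B4 = {2, 5, 6}  B5 = {2, 6, 8}  B6 = {1, 4, 6}  B7 = {0, 2, 8}  B8 = {0, 2, 3}
Tree: B1–B2, B1–B3, B3–B4, B3–B5, B2–B6, B5–B7, B7–B8
The largest bag has 3 vertices, giving width 2; this decomposition certifies tw(G) ≤ 2. Conversely, {0, 2, 8} is a clique of size 3, and the vertices of any clique must share a bag in every tree decomposition; so some bag has ≥ 3 vertices and tw(G) ≥ 2. Hence tw(G) = 2 exactly.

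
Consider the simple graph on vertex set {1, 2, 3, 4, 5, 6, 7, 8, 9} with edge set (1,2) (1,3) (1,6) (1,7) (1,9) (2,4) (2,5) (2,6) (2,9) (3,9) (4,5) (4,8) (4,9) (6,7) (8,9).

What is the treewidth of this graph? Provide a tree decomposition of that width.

Treewidth 2.
One optimal decomposition is:
Bags: B1 = {4, 8, 9}  B2 = {2, 4, 9}  B3 = {1, 2, 9}  B4 = {2, 4, 5}  B5 = {1, 2, 6}  B6 = {1, 3, 9}  B7 = {1, 6, 7}
Tree: B1–B2, B2–B3, B2–B4, B3–B5, B3–B6, B5–B7

Every bag has size at most 3, so the width is 3 − 1 = 2 and tw(G) ≤ 2. For the lower bound, the 3 vertices {4, 8, 9} are pairwise adjacent, and any tree decomposition puts a clique entirely inside one bag — forcing width ≥ 2. Therefore the treewidth is 2.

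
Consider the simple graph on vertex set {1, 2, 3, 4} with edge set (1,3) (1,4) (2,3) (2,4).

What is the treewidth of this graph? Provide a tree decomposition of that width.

Every bag has size at most 3, so the width is 3 − 1 = 2 and tw(G) ≤ 2. Since 2–3–1–4–2 is a cycle in G, G is not acyclic. Forests are exactly the graphs of treewidth ≤ 1, so tw(G) ≥ 2. Hence tw(G) = 2 exactly.

Treewidth 2.
One optimal decomposition is:
Bags: B1 = {1, 2, 3}  B2 = {1, 2, 4}
Tree: B1–B2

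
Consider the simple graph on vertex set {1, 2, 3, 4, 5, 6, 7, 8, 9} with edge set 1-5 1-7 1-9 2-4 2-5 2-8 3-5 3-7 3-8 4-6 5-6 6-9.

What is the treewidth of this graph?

3

A width-3 tree decomposition is:
Bags: B1 = {1, 3, 7, 9}  B2 = {1, 3, 5, 9}  B3 = {3, 5, 6, 9}  B4 = {3, 5, 6, 8}  B5 = {2, 5, 6, 8}  B6 = {2, 4, 6, 8}
Tree: B1–B2, B2–B3, B3–B4, B4–B5, B5–B6
Each bag holds 4 vertices, so the decomposition has width 3, which upper-bounds the treewidth. For the lower bound: the 4 vertex sets {1,7,9}, {3}, {5}, {2,4,6,8} are disjoint, each induces a connected subgraph, and every pair is joined by at least one edge of G. Contracting each set to a single vertex therefore yields K_{4} as a minor, and since treewidth is minor-monotone, tw(G) ≥ tw(K_{4}) = 3. Hence tw(G) = 3 exactly.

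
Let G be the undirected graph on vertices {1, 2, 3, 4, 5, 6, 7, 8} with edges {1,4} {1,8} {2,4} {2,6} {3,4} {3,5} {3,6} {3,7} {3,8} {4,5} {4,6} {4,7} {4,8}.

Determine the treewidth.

2

A width-2 tree decomposition is:
Bags: B1 = {3, 4, 8}  B2 = {3, 4, 7}  B3 = {3, 4, 5}  B4 = {1, 4, 8}  B5 = {3, 4, 6}  B6 = {2, 4, 6}
Tree: B1–B2, B1–B3, B1–B4, B3–B5, B5–B6
Every bag has size at most 3, so the width is 3 − 1 = 2 and tw(G) ≤ 2. On the other hand G contains the 3-clique {1, 4, 8}. A clique must lie in a single bag of any decomposition, so no decomposition can have width below 2. The upper and lower bounds meet at 2, so that is the treewidth.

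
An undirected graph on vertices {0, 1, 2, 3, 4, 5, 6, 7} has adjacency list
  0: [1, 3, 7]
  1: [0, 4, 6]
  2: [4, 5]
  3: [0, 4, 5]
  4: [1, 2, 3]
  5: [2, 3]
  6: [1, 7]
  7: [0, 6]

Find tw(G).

A width-2 tree decomposition is:
Bags: B1 = {2, 3, 5}  B2 = {2, 3, 4}  B3 = {0, 3, 4}  B4 = {0, 1, 4}  B5 = {0, 1, 7}  B6 = {1, 6, 7}
Tree: B1–B2, B2–B3, B3–B4, B4–B5, B5–B6
The largest bag has 3 vertices, giving width 2; this decomposition certifies tw(G) ≤ 2. Since 5–2–4–3–5 is a cycle in G, G is not acyclic. Forests are exactly the graphs of treewidth ≤ 1, so tw(G) ≥ 2. Hence tw(G) = 2 exactly.

2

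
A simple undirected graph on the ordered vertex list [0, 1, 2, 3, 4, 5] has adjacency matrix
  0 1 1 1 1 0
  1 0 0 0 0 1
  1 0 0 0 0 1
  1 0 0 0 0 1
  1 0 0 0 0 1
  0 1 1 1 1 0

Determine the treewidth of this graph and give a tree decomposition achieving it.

Treewidth 2.
Bags: B1 = {0, 4, 5}  B2 = {0, 2, 5}  B3 = {0, 1, 5}  B4 = {0, 3, 5}
Tree: B1–B2, B2–B3, B3–B4

The largest bag has 3 vertices, giving width 2; this decomposition certifies tw(G) ≤ 2. The edges 4–5–2–0–4 form a cycle, so G is not a tree and its treewidth is at least 2. Combining the bounds, tw(G) = 2.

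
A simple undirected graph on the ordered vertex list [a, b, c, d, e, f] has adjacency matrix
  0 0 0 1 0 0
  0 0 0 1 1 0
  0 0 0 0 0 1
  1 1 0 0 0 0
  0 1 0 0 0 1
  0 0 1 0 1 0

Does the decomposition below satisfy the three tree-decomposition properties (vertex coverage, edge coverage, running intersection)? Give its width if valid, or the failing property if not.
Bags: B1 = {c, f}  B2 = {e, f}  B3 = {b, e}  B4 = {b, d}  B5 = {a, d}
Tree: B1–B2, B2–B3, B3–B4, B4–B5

Vertex coverage: the bags together contain {a, b, c, d, e, f}, the full vertex set. Edge coverage: each edge of G has both endpoints in at least one bag. Running intersection: for every vertex, the bags containing it form a connected subtree. All three properties hold, so this is a valid tree decomposition of width max|bag| − 1 = 1, and hence tw(G) ≤ 1.

Yes; width 1.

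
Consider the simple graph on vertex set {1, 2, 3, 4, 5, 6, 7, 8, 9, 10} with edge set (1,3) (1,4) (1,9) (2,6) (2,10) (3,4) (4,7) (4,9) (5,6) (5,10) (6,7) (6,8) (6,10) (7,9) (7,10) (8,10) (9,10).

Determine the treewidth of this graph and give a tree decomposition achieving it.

Treewidth 2.
One optimal decomposition is:
Bags: B1 = {5, 6, 10}  B2 = {6, 8, 10}  B3 = {2, 6, 10}  B4 = {6, 7, 10}  B5 = {7, 9, 10}  B6 = {4, 7, 9}  B7 = {1, 4, 9}  B8 = {1, 3, 4}
Tree: B1–B2, B1–B3, B2–B4, B4–B5, B5–B6, B6–B7, B7–B8

The largest bag has 3 vertices, giving width 2; this decomposition certifies tw(G) ≤ 2. On the other hand G contains the 3-clique {1, 4, 9}. A clique must lie in a single bag of any decomposition, so no decomposition can have width below 2. Combining the bounds, tw(G) = 2.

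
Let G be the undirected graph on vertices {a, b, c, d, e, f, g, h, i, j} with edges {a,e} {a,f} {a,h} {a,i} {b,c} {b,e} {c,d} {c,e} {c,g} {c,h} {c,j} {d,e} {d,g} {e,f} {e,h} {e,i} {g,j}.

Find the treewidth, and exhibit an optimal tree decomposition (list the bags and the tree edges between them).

Treewidth 2.
One optimal decomposition is:
Bags: B1 = {a, e, h}  B2 = {c, e, h}  B3 = {c, d, e}  B4 = {a, e, i}  B5 = {c, d, g}  B6 = {c, g, j}  B7 = {a, e, f}  B8 = {b, c, e}
Tree: B1–B2, B2–B3, B1–B4, B3–B5, B5–B6, B1–B7, B2–B8

Each bag holds 3 vertices, so the decomposition has width 2, which upper-bounds the treewidth. For the lower bound, the 3 vertices {c, d, g} are pairwise adjacent, and any tree decomposition puts a clique entirely inside one bag — forcing width ≥ 2. Therefore the treewidth is 2.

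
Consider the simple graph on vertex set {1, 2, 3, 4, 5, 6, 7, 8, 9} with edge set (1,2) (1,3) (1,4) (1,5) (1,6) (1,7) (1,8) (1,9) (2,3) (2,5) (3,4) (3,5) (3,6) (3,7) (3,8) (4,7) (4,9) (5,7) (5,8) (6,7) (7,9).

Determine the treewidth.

A width-3 tree decomposition is:
Bags: B1 = {1, 3, 4, 7}  B2 = {1, 3, 5, 7}  B3 = {1, 2, 3, 5}  B4 = {1, 3, 5, 8}  B5 = {1, 4, 7, 9}  B6 = {1, 3, 6, 7}
Tree: B1–B2, B2–B3, B3–B4, B1–B5, B1–B6
Every bag has size at most 4, so the width is 4 − 1 = 3 and tw(G) ≤ 3. Conversely, {1, 4, 7, 9} is a clique of size 4, and the vertices of any clique must share a bag in every tree decomposition; so some bag has ≥ 4 vertices and tw(G) ≥ 3. Combining the bounds, tw(G) = 3.

3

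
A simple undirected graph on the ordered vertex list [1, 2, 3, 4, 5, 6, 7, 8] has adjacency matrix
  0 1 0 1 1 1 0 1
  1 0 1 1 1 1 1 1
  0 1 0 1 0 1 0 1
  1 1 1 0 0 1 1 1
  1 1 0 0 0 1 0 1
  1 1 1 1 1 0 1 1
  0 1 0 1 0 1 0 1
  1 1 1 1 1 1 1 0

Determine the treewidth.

4

A width-4 tree decomposition is:
Bags: B1 = {2, 3, 4, 6, 8}  B2 = {2, 4, 6, 7, 8}  B3 = {1, 2, 4, 6, 8}  B4 = {1, 2, 5, 6, 8}
Tree: B1–B2, B1–B3, B3–B4
Every bag has size at most 5, so the width is 5 − 1 = 4 and tw(G) ≤ 4. Conversely, {1, 2, 4, 6, 8} is a clique of size 5, and the vertices of any clique must share a bag in every tree decomposition; so some bag has ≥ 5 vertices and tw(G) ≥ 4. Therefore the treewidth is 4.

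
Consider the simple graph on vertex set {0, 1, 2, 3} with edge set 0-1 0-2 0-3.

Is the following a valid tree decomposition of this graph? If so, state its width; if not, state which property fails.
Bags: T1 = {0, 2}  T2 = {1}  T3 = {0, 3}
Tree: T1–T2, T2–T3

No — edge (0,1) lies in no bag.

A tree decomposition must satisfy three properties: every vertex lies in some bag; for every edge, both endpoints lie together in some bag; and for every vertex, the bags containing it form a connected subtree. Here edge (0,1) lies in no bag, so the decomposition is invalid.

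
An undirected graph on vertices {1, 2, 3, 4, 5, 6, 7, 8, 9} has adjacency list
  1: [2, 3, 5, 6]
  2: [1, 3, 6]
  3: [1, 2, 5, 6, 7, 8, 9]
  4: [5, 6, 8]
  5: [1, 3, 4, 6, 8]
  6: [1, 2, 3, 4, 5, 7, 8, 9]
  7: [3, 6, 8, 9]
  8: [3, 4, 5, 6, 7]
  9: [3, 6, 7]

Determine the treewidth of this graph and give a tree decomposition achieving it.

Treewidth 3.
Bags: B1 = {3, 5, 6, 8}  B2 = {3, 6, 7, 8}  B3 = {4, 5, 6, 8}  B4 = {3, 6, 7, 9}  B5 = {1, 3, 5, 6}  B6 = {1, 2, 3, 6}
Tree: B1–B2, B1–B3, B2–B4, B1–B5, B5–B6

Every bag has size at most 4, so the width is 4 − 1 = 3 and tw(G) ≤ 3. Conversely, {3, 5, 6, 8} is a clique of size 4, and the vertices of any clique must share a bag in every tree decomposition; so some bag has ≥ 4 vertices and tw(G) ≥ 3. Therefore the treewidth is 3.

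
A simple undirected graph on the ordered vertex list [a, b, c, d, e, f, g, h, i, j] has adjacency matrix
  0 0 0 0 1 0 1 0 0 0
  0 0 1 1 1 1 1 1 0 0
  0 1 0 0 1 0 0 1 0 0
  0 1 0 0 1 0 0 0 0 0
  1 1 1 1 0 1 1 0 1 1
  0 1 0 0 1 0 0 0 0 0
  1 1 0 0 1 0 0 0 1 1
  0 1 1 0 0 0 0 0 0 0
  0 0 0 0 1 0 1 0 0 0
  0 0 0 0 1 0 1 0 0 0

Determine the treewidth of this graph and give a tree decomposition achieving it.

Treewidth 2.
One such decomposition:
Bags: B1 = {b, c, e}  B2 = {b, e, g}  B3 = {a, e, g}  B4 = {e, g, i}  B5 = {b, d, e}  B6 = {b, e, f}  B7 = {b, c, h}  B8 = {e, g, j}
Tree: B1–B2, B2–B3, B3–B4, B2–B5, B5–B6, B1–B7, B3–B8

Every bag has size at most 3, so the width is 3 − 1 = 2 and tw(G) ≤ 2. For the lower bound, the 3 vertices {b, d, e} are pairwise adjacent, and any tree decomposition puts a clique entirely inside one bag — forcing width ≥ 2. The upper and lower bounds meet at 2, so that is the treewidth.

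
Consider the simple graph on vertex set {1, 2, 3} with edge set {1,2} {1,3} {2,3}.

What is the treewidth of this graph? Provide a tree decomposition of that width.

A single bag containing all 3 vertices is trivially a valid decomposition of width 2. On the other hand G contains the 3-clique {1, 2, 3}. A clique must lie in a single bag of any decomposition, so no decomposition can have width below 2. Hence tw(G) = 2 exactly.

Treewidth 2.
One such decomposition:
Bags: B1 = {1, 2, 3}
Tree: (single bag)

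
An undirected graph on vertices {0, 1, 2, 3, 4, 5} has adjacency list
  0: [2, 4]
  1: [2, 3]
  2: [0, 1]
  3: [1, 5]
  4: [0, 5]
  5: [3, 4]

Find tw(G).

A width-2 tree decomposition is:
Bags: B1 = {1, 3, 5}  B2 = {1, 4, 5}  B3 = {0, 1, 4}  B4 = {0, 1, 2}
Tree: B1–B2, B2–B3, B3–B4
Each bag holds 3 vertices, so the decomposition has width 2, which upper-bounds the treewidth. The edges 1–3–5–4–0–2–1 form a cycle, so G is not a tree and its treewidth is at least 2. Hence tw(G) = 2 exactly.

2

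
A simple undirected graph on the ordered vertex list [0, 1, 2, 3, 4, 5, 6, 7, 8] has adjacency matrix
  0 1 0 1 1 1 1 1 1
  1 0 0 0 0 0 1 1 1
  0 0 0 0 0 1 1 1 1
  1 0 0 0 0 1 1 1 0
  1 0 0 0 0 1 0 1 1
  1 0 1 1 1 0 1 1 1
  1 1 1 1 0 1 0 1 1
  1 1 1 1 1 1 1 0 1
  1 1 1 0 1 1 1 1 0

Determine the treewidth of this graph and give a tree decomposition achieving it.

Treewidth 4.
One optimal decomposition is:
Bags: B1 = {0, 4, 5, 7, 8}  B2 = {0, 5, 6, 7, 8}  B3 = {0, 3, 5, 6, 7}  B4 = {0, 1, 6, 7, 8}  B5 = {2, 5, 6, 7, 8}
Tree: B1–B2, B2–B3, B2–B4, B2–B5

Every bag has size at most 5, so the width is 5 − 1 = 4 and tw(G) ≤ 4. Conversely, {0, 1, 6, 7, 8} is a clique of size 5, and the vertices of any clique must share a bag in every tree decomposition; so some bag has ≥ 5 vertices and tw(G) ≥ 4. Combining the bounds, tw(G) = 4.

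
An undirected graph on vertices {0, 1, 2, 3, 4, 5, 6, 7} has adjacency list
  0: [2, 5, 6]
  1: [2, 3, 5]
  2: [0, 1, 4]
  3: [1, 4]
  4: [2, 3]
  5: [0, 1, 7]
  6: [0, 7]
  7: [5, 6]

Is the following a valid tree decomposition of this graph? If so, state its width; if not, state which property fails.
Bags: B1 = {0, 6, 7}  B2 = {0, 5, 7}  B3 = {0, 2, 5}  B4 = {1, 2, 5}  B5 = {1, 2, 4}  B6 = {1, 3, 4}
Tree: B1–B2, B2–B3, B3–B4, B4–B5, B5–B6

Every vertex of G appears in some bag (union = {0, 1, 2, 3, 4, 5, 6, 7}); every edge is covered by a bag; and for each vertex v the set of bags containing v is connected in the bag tree. The decomposition is therefore valid. The largest bag has 3 vertices, so the width is 2.

Yes; width 2.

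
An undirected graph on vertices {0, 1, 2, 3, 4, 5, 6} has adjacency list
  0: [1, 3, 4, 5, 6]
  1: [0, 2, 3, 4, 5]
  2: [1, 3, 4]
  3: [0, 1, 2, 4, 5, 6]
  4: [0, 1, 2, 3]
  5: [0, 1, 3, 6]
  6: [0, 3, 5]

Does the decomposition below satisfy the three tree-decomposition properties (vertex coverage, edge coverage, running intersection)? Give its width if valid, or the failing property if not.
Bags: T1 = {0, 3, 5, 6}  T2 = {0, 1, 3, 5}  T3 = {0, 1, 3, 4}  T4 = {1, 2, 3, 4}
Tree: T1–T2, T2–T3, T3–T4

Checking the three conditions: (i) the bags cover all of {0, 1, 2, 3, 4, 5, 6}; (ii) for each edge, some bag contains both endpoints; (iii) the bags containing any fixed vertex form a subtree. All hold, so the decomposition is valid with width 4 − 1 = 3.

Yes; width 3.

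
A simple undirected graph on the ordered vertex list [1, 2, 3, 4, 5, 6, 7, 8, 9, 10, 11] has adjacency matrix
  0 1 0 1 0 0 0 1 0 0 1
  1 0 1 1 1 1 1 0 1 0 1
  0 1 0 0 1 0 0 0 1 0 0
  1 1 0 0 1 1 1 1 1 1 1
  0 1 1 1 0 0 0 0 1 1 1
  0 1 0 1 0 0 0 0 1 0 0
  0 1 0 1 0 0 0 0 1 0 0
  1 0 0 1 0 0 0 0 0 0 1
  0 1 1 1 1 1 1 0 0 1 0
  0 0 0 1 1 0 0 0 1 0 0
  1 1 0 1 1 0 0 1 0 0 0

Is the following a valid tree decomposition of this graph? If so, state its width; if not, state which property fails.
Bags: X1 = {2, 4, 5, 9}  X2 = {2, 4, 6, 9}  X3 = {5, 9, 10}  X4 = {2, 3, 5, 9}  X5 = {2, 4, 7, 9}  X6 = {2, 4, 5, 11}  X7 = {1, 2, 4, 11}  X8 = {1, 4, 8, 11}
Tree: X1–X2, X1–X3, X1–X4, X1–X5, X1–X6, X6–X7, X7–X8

No — edge (4,10) lies in no bag.

A tree decomposition must satisfy three properties: every vertex lies in some bag; for every edge, both endpoints lie together in some bag; and for every vertex, the bags containing it form a connected subtree. Here edge (4,10) lies in no bag, so the decomposition is invalid.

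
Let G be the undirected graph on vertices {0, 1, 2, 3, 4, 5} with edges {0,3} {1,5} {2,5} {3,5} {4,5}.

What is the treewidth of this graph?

A width-1 tree decomposition is:
Bags: B1 = {3, 5}  B2 = {2, 5}  B3 = {0, 3}  B4 = {1, 5}  B5 = {4, 5}
Tree: B1–B2, B1–B3, B1–B4, B1–B5
Each bag holds 2 vertices, so the decomposition has width 1, which upper-bounds the treewidth. G has an edge, so its treewidth is at least 1. The upper and lower bounds meet at 1, so that is the treewidth.

1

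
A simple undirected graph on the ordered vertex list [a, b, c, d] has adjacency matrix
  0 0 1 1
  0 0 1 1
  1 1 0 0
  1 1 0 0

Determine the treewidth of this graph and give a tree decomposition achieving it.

Every bag has size at most 3, so the width is 3 − 1 = 2 and tw(G) ≤ 2. Since a–d–b–c–a is a cycle in G, G is not acyclic. Forests are exactly the graphs of treewidth ≤ 1, so tw(G) ≥ 2. Hence tw(G) = 2 exactly.

Treewidth 2.
One optimal decomposition is:
Bags: B1 = {a, b, d}  B2 = {a, b, c}
Tree: B1–B2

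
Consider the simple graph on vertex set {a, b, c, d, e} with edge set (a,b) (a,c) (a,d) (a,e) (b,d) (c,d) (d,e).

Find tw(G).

2

A width-2 tree decomposition is:
Bags: B1 = {a, d, e}  B2 = {a, b, d}  B3 = {a, c, d}
Tree: B1–B2, B2–B3
Every bag has size at most 3, so the width is 3 − 1 = 2 and tw(G) ≤ 2. Conversely, {a, d, e} is a clique of size 3, and the vertices of any clique must share a bag in every tree decomposition; so some bag has ≥ 3 vertices and tw(G) ≥ 2. Hence tw(G) = 2 exactly.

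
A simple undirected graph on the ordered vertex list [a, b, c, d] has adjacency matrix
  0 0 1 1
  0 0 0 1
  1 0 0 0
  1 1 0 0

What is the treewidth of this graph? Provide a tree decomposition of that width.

Treewidth 1.
One optimal decomposition is:
Bags: B1 = {b, d}  B2 = {a, d}  B3 = {a, c}
Tree: B1–B2, B2–B3

Every bag has size at most 2, so the width is 2 − 1 = 1 and tw(G) ≤ 1. G has an edge, so its treewidth is at least 1. The upper and lower bounds meet at 1, so that is the treewidth.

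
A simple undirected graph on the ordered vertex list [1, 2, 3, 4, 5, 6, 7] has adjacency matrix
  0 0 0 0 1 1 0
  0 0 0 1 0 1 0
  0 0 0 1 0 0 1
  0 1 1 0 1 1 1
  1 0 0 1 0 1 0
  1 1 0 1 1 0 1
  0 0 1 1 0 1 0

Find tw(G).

2

A width-2 tree decomposition is:
Bags: B1 = {4, 6, 7}  B2 = {2, 4, 6}  B3 = {3, 4, 7}  B4 = {4, 5, 6}  B5 = {1, 5, 6}
Tree: B1–B2, B1–B3, B1–B4, B4–B5
Every bag has size at most 3, so the width is 3 − 1 = 2 and tw(G) ≤ 2. On the other hand G contains the 3-clique {1, 5, 6}. A clique must lie in a single bag of any decomposition, so no decomposition can have width below 2. Hence tw(G) = 2 exactly.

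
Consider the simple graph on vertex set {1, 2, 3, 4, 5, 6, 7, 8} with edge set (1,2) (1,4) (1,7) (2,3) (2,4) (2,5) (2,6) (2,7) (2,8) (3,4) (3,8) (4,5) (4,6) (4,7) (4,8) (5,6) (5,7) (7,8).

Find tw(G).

A width-3 tree decomposition is:
Bags: B1 = {2, 4, 5, 7}  B2 = {1, 2, 4, 7}  B3 = {2, 4, 5, 6}  B4 = {2, 4, 7, 8}  B5 = {2, 3, 4, 8}
Tree: B1–B2, B1–B3, B2–B4, B4–B5
Every bag has size at most 4, so the width is 4 − 1 = 3 and tw(G) ≤ 3. Conversely, {2, 3, 4, 8} is a clique of size 4, and the vertices of any clique must share a bag in every tree decomposition; so some bag has ≥ 4 vertices and tw(G) ≥ 3. Combining the bounds, tw(G) = 3.

3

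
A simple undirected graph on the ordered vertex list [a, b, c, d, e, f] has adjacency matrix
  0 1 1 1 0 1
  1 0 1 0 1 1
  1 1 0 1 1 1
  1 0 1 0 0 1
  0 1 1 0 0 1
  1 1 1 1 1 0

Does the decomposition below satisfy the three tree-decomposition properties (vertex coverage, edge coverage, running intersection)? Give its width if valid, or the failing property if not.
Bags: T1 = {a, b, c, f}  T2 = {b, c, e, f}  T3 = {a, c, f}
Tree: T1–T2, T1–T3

No — vertex d appears in no bag.

A tree decomposition must satisfy three properties: every vertex lies in some bag; for every edge, both endpoints lie together in some bag; and for every vertex, the bags containing it form a connected subtree. Here vertex d appears in no bag, so the decomposition is invalid.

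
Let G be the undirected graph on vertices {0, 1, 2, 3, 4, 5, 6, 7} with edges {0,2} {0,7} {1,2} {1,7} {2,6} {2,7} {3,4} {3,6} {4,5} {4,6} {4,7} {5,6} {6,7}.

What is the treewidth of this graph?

A width-2 tree decomposition is:
Bags: B1 = {4, 6, 7}  B2 = {3, 4, 6}  B3 = {2, 6, 7}  B4 = {0, 2, 7}  B5 = {4, 5, 6}  B6 = {1, 2, 7}
Tree: B1–B2, B1–B3, B3–B4, B1–B5, B3–B6
The largest bag has 3 vertices, giving width 2; this decomposition certifies tw(G) ≤ 2. For the lower bound, the 3 vertices {0, 2, 7} are pairwise adjacent, and any tree decomposition puts a clique entirely inside one bag — forcing width ≥ 2. The upper and lower bounds meet at 2, so that is the treewidth.

2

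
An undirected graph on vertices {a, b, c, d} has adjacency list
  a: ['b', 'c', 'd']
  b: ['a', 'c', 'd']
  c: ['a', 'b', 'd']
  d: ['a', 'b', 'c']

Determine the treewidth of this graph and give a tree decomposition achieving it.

With just one bag of size 4, the width is 4 − 1 = 3, so tw(G) ≤ 3. For the lower bound, the 4 vertices {a, b, c, d} are pairwise adjacent, and any tree decomposition puts a clique entirely inside one bag — forcing width ≥ 3. The upper and lower bounds meet at 3, so that is the treewidth.

Treewidth 3.
One optimal decomposition is:
Bags: B1 = {a, b, c, d}
Tree: (single bag)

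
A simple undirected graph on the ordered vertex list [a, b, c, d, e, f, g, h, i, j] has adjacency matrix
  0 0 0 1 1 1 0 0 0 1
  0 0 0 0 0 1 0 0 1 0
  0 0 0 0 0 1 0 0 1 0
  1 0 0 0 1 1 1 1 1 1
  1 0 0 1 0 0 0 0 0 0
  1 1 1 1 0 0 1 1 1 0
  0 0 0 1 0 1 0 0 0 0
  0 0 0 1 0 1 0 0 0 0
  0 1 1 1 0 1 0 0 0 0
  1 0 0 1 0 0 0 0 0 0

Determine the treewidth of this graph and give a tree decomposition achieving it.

Every bag has size at most 3, so the width is 3 − 1 = 2 and tw(G) ≤ 2. Conversely, {a, d, j} is a clique of size 3, and the vertices of any clique must share a bag in every tree decomposition; so some bag has ≥ 3 vertices and tw(G) ≥ 2. The upper and lower bounds meet at 2, so that is the treewidth.

Treewidth 2.
One such decomposition:
Bags: B1 = {d, f, i}  B2 = {a, d, f}  B3 = {b, f, i}  B4 = {c, f, i}  B5 = {d, f, g}  B6 = {a, d, e}  B7 = {d, f, h}  B8 = {a, d, j}
Tree: B1–B2, B1–B3, B1–B4, B2–B5, B2–B6, B2–B7, B6–B8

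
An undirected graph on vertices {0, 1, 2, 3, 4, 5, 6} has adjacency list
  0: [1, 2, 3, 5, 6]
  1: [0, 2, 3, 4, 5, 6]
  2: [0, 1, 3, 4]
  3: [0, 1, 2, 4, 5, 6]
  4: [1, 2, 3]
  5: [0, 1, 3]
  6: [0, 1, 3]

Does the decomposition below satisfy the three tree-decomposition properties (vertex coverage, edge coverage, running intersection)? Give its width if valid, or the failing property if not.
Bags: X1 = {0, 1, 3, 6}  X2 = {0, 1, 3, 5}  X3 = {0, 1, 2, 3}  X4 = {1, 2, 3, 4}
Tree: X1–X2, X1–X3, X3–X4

Yes; width 3.

Checking the three conditions: (i) the bags cover all of {0, 1, 2, 3, 4, 5, 6}; (ii) for each edge, some bag contains both endpoints; (iii) the bags containing any fixed vertex form a subtree. All hold, so the decomposition is valid with width 4 − 1 = 3.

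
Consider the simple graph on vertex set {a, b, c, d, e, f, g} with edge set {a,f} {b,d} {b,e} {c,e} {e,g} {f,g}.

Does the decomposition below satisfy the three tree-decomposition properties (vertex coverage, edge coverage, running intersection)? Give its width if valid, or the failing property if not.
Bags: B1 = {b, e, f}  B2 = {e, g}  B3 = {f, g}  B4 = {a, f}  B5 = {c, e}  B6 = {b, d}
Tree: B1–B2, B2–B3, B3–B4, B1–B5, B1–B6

No — bags containing vertex f are not connected in the tree.

A tree decomposition must satisfy three properties: every vertex lies in some bag; for every edge, both endpoints lie together in some bag; and for every vertex, the bags containing it form a connected subtree. Here bags containing vertex f are not connected in the tree, so the decomposition is invalid.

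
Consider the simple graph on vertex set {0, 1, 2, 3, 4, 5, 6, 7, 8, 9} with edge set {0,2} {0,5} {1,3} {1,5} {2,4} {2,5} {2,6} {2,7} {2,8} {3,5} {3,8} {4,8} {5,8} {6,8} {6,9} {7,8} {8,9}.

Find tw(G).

A width-2 tree decomposition is:
Bags: B1 = {2, 7, 8}  B2 = {2, 6, 8}  B3 = {6, 8, 9}  B4 = {2, 5, 8}  B5 = {3, 5, 8}  B6 = {2, 4, 8}  B7 = {0, 2, 5}  B8 = {1, 3, 5}
Tree: B1–B2, B2–B3, B2–B4, B4–B5, B1–B6, B4–B7, B5–B8
Every bag has size at most 3, so the width is 3 − 1 = 2 and tw(G) ≤ 2. On the other hand G contains the 3-clique {0, 2, 5}. A clique must lie in a single bag of any decomposition, so no decomposition can have width below 2. Therefore the treewidth is 2.

2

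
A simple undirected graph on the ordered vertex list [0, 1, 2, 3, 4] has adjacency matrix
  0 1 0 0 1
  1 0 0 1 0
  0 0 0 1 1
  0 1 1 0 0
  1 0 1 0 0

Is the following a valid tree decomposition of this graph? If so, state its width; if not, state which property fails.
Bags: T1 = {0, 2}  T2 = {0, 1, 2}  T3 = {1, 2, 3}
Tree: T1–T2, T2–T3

No — vertex 4 appears in no bag.

A tree decomposition must satisfy three properties: every vertex lies in some bag; for every edge, both endpoints lie together in some bag; and for every vertex, the bags containing it form a connected subtree. Here vertex 4 appears in no bag, so the decomposition is invalid.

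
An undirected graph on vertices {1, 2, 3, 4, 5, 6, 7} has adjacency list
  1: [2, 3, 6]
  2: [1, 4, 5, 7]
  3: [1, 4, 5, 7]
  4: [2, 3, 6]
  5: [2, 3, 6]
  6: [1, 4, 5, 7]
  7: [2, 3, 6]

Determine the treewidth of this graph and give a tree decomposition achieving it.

Each bag holds 4 vertices, so the decomposition has width 3, which upper-bounds the treewidth. For the lower bound: the 4 vertex sets {2,4}, {5,6}, {3}, {7} are disjoint, each induces a connected subgraph, and every pair is joined by at least one edge of G. Contracting each set to a single vertex therefore yields K_{4} as a minor, and since treewidth is minor-monotone, tw(G) ≥ tw(K_{4}) = 3. Hence tw(G) = 3 exactly.

Treewidth 3.
One such decomposition:
Bags: B1 = {2, 3, 4, 6}  B2 = {2, 3, 5, 6}  B3 = {2, 3, 6, 7}  B4 = {1, 2, 3, 6}
Tree: B1–B2, B2–B3, B3–B4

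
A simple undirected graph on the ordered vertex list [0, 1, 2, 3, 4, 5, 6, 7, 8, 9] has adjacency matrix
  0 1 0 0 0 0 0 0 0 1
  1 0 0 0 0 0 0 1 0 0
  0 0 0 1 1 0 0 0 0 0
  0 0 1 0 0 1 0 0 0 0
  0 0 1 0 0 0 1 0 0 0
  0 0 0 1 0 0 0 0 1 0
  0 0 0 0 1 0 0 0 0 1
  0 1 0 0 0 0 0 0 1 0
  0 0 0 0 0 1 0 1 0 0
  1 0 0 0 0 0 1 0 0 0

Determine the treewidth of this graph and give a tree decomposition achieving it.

Each bag holds 3 vertices, so the decomposition has width 2, which upper-bounds the treewidth. The edges 7–1–0–9–6–4–2–3–5–8–7 form a cycle, so G is not a tree and its treewidth is at least 2. Hence tw(G) = 2 exactly.

Treewidth 2.
Bags: B1 = {0, 1, 7}  B2 = {0, 7, 9}  B3 = {6, 7, 9}  B4 = {4, 6, 7}  B5 = {2, 4, 7}  B6 = {2, 3, 7}  B7 = {3, 5, 7}  B8 = {5, 7, 8}
Tree: B1–B2, B2–B3, B3–B4, B4–B5, B5–B6, B6–B7, B7–B8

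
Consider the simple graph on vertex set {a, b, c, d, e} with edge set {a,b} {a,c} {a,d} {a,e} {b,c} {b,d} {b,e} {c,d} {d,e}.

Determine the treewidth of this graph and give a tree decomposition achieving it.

Every bag has size at most 4, so the width is 4 − 1 = 3 and tw(G) ≤ 3. On the other hand G contains the 4-clique {a, b, d, e}. A clique must lie in a single bag of any decomposition, so no decomposition can have width below 3. Therefore the treewidth is 3.

Treewidth 3.
One such decomposition:
Bags: B1 = {a, b, d, e}  B2 = {a, b, c, d}
Tree: B1–B2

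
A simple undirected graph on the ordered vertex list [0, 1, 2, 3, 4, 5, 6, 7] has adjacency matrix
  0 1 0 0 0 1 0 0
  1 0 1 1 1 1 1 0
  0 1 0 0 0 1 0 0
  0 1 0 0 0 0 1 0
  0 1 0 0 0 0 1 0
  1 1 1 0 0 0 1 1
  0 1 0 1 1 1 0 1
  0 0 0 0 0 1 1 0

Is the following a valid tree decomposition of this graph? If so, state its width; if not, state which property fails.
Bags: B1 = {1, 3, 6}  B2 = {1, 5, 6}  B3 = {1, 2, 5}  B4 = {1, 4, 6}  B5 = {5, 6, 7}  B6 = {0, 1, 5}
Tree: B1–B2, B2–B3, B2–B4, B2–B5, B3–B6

Yes; width 2.

Checking the three conditions: (i) the bags cover all of {0, 1, 2, 3, 4, 5, 6, 7}; (ii) for each edge, some bag contains both endpoints; (iii) the bags containing any fixed vertex form a subtree. All hold, so the decomposition is valid with width 3 − 1 = 2.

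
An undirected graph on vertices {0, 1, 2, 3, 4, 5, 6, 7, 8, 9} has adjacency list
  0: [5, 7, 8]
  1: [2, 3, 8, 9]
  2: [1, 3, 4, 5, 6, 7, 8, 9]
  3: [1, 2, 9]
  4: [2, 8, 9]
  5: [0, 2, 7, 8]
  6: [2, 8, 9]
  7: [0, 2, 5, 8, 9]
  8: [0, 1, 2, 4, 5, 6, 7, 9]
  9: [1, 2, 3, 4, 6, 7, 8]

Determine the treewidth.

A width-3 tree decomposition is:
Bags: B1 = {1, 2, 8, 9}  B2 = {1, 2, 3, 9}  B3 = {2, 4, 8, 9}  B4 = {2, 6, 8, 9}  B5 = {2, 7, 8, 9}  B6 = {2, 5, 7, 8}  B7 = {0, 5, 7, 8}
Tree: B1–B2, B1–B3, B3–B4, B3–B5, B5–B6, B6–B7
Every bag has size at most 4, so the width is 4 − 1 = 3 and tw(G) ≤ 3. For the lower bound, the 4 vertices {0, 5, 7, 8} are pairwise adjacent, and any tree decomposition puts a clique entirely inside one bag — forcing width ≥ 3. Hence tw(G) = 3 exactly.

3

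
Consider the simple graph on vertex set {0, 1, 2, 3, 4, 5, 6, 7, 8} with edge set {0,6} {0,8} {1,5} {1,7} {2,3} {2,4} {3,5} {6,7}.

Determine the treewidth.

A width-1 tree decomposition is:
Bags: B1 = {0, 8}  B2 = {0, 6}  B3 = {6, 7}  B4 = {1, 7}  B5 = {1, 5}  B6 = {3, 5}  B7 = {2, 3}  B8 = {2, 4}
Tree: B1–B2, B2–B3, B3–B4, B4–B5, B5–B6, B6–B7, B7–B8
Each bag holds 2 vertices, so the decomposition has width 1, which upper-bounds the treewidth. Any graph with an edge has treewidth ≥ 1, and G has the edge 8–0. Therefore the treewidth is 1.

1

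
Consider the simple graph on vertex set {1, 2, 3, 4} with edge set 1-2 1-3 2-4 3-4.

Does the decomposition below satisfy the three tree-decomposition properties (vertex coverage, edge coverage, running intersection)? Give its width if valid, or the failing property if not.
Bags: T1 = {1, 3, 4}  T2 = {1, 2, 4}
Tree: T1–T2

Vertex coverage: the bags together contain {1, 2, 3, 4}, the full vertex set. Edge coverage: each edge of G has both endpoints in at least one bag. Running intersection: for every vertex, the bags containing it form a connected subtree. All three properties hold, so this is a valid tree decomposition of width max|bag| − 1 = 2, and hence tw(G) ≤ 2.

Yes; width 2.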